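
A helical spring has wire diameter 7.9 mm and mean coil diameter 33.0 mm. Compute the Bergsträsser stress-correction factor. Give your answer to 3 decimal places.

C = D/d = 33.0/7.9 = 4.1772
K_B = (4C+2)/(4C−3) = 18.709/13.709 = 1.3647

1.365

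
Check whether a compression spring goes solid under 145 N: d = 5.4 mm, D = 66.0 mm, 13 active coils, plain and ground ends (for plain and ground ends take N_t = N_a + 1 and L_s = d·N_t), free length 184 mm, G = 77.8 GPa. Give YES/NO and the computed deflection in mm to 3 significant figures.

NO, δ = 65.5 mm

k = Gd⁴/(8D³N_a) = (77.8×10³)(5.4⁴)/(8·66.0³·13) = 2.2125 N/mm
N_t = 14; L_s = 5.4·14 = 75.6 mm; δ_solid = L₀ − L_s = 184 − 75.6 = 108.4 mm
δ = F/k = 145/2.2125 = 65.536 mm
δ < δ_solid → spring does not go solid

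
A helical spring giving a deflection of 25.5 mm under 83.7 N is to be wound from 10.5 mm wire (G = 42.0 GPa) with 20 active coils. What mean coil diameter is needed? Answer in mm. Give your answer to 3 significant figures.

Required rate k = F/δ = 83.7/25.5 = 3.2824 N/mm
D = (Gd⁴/(8N_a·k))^(1/3) = (42.0×10³·10.5⁴/(8·20·3.2824))^(1/3)
  = (972078)^(1/3) = 99.0605 mm

99.1 mm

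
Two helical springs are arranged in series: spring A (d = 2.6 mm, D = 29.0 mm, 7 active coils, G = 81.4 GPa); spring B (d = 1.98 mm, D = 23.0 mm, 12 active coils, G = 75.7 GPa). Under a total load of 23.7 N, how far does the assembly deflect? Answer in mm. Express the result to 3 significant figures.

k_A = Gd⁴/(8D³N_a) = (81.4×10³)(2.6⁴)/(8·29.0³·7) = 2.7236 N/mm
k_B = Gd⁴/(8D³N_a) = (75.7×10³)(1.98⁴)/(8·23.0³·12) = 0.9961 N/mm
Series: 1/k_eq = 1/2.7236 + 1/0.9961 = 1.3711; k_eq = 0.72935 N/mm
δ = F/k_eq = 23.7/0.72935 = 32.495 mm

32.5 mm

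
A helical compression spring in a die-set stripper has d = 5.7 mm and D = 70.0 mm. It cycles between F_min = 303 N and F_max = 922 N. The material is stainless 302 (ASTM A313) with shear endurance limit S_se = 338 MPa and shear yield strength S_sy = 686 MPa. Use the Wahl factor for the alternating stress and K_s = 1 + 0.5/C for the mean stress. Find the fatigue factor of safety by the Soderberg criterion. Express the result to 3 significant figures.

0.532

C = D/d = 70.0/5.7 = 12.2807; K_W = (4C−1)/(4C−4)+0.615/C = 1.1166; K_s = 1+0.5/C = 1.0407
F_a = (F_max−F_min)/2 = 309.5 N; F_m = (F_max+F_min)/2 = 612.5 N
τ_a = K_W·8F_aD/(πd³) = 1.1166 × 297.9 = 332.63 MPa
τ_m = K_s·8F_mD/(πd³) = 1.0407 × 589.55 = 613.55 MPa
Soderberg: 1/n_f = τ_a/S_se + τ_m/S_sy = 332.63/338 + 613.55/686 = 0.98410 + 0.89439 = 1.8785
n_f = 1/1.8785 = 0.5323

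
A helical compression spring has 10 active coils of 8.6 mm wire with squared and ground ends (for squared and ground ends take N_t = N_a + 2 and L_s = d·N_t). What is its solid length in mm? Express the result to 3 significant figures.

103 mm

squared and ground ends: N_t = N_a + 2 = 10 + 2 = 12
L_s = d·N_t = 8.6 × 12 = 103.2 mm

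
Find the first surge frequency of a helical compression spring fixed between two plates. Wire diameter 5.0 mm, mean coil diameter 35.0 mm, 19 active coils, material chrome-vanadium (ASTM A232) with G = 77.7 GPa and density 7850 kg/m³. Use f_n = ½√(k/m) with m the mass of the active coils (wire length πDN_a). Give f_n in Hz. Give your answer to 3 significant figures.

76.1 Hz

k = Gd⁴/(8D³N_a) = (77.7×10³)(5.0⁴)/(8·35.0³·19) = 7.4517 N/mm = 7451.7 N/m
Wire length L = πDN_a = π·35.0·19 = 2089.2 mm
m = ρ·(πd²/4)·L = 7850 × 19.635×10⁻⁶ m² × 2.0892 m = 0.32201 kg
f_n = ½√(k/m) = 0.5·√(7451.7/0.32201) = 0.5·√(23141) = 76.061 Hz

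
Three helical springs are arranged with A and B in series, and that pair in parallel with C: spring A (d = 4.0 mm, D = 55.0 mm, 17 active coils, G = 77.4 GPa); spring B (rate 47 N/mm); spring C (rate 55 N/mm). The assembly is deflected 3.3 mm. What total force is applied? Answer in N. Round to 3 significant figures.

k_A = Gd⁴/(8D³N_a) = (77.4×10³)(4.0⁴)/(8·55.0³·17) = 0.8757 N/mm
Springs A,B series: k_AB = 1/(1/0.8757+1/47) = 0.85968 N/mm; parallel with C: k_eq = 0.85968+55 = 55.86 N/mm
F = k_eq·δ = 55.86·3.3 = 184.34 N

184 N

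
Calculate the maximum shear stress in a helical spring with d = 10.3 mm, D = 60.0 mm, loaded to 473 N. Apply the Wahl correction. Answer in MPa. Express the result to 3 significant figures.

83.4 MPa

Spring index C = D/d = 60.0/10.3 = 5.8252
K_W = (4C−1)/(4C−4) + 0.615/C = 22.301/19.301 + 0.1056 = 1.2610
τ₀ = 8FD/(πd³) = 8·473·60.0/(π·10.3³) = 227040/3432.9 = 66.136 MPa
τ_max = K·τ₀ = 1.2610 × 66.136 = 83.399 MPa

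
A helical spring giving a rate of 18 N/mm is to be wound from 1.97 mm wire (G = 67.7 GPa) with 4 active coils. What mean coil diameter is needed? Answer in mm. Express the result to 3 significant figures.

D = (Gd⁴/(8N_a·k))^(1/3) = (67.7×10³·1.97⁴/(8·4·18))^(1/3)
  = (1770.24)^(1/3) = 12.0970 mm

12.1 mm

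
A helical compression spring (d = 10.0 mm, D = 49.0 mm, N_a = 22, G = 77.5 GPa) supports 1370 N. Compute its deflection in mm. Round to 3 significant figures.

36.6 mm

k = Gd⁴/(8D³N_a) = (77.5×10³)(10.0⁴)/(8·49.0³·22) = 37.428 N/mm
δ = F/k = 1370 / 37.428 = 36.603 mm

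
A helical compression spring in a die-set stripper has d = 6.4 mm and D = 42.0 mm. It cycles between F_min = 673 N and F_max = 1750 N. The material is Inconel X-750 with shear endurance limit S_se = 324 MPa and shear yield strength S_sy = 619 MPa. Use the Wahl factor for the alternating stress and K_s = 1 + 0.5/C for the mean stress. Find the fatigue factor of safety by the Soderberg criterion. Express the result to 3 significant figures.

C = D/d = 42.0/6.4 = 6.5625; K_W = (4C−1)/(4C−4)+0.615/C = 1.2285; K_s = 1+0.5/C = 1.0762
F_a = (F_max−F_min)/2 = 538.5 N; F_m = (F_max+F_min)/2 = 1211.5 N
τ_a = K_W·8F_aD/(πd³) = 1.2285 × 219.7 = 269.91 MPa
τ_m = K_s·8F_mD/(πd³) = 1.0762 × 494.28 = 531.94 MPa
Soderberg: 1/n_f = τ_a/S_se + τ_m/S_sy = 269.91/324 + 531.94/619 = 0.83307 + 0.85935 = 1.6924
n_f = 1/1.6924 = 0.5909

0.591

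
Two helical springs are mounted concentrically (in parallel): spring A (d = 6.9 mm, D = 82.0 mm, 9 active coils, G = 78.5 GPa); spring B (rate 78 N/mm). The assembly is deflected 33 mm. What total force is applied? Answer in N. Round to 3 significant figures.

2720 N

k_A = Gd⁴/(8D³N_a) = (78.5×10³)(6.9⁴)/(8·82.0³·9) = 4.4822 N/mm
Parallel: k_eq = 4.4822 + 78 = 82.482 N/mm
F = k_eq·δ = 82.482·33 = 2721.9 N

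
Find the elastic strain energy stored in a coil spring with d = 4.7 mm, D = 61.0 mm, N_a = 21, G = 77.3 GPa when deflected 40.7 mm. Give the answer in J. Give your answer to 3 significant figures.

k = Gd⁴/(8D³N_a) = (77.3×10³)(4.7⁴)/(8·61.0³·21) = 0.98917 N/mm
U = ½kδ² = 0.5 × 0.98917 × 40.7² = 819.28 N·mm = 0.81928 J

0.819 J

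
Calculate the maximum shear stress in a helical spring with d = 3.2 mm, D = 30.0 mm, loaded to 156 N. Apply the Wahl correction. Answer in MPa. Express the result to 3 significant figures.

Spring index C = D/d = 30.0/3.2 = 9.3750
K_W = (4C−1)/(4C−4) + 0.615/C = 36.500/33.500 + 0.0656 = 1.1552
τ₀ = 8FD/(πd³) = 8·156·30.0/(π·3.2³) = 37440/102.94 = 363.69 MPa
τ_max = K·τ₀ = 1.1552 × 363.69 = 420.12 MPa

420 MPa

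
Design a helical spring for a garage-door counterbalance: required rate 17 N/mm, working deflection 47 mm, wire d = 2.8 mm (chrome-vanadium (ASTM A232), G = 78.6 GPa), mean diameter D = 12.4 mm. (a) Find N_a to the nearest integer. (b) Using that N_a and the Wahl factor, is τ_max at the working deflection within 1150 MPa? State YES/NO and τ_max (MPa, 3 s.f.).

N_a = Gd⁴/(8D³k) = (78.6×10³)(2.8⁴)/(8·12.4³·17) = 18.63 → N_a = 19
Actual rate k = Gd⁴/(8D³·19) = 16.67 N/mm
Working load F = kδ = 16.67·47 = 783.51 N
C = 12.4/2.8 = 4.4286; K_W = (4C−1)/(4C−4)+0.615/C = 1.3576
τ_max = K_W·8FD/(πd³) = 1.3576·1127 = 1530.1 MPa
τ_max > 1150 MPa → exceeds allowable

(a) 19 coils; (b) NO, τ_max = 1530 MPa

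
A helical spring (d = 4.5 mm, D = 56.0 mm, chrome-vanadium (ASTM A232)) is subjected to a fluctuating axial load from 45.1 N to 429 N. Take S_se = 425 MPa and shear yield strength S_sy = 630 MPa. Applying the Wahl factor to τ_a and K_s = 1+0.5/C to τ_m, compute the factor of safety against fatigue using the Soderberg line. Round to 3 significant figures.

0.714

C = D/d = 56.0/4.5 = 12.4444; K_W = (4C−1)/(4C−4)+0.615/C = 1.1150; K_s = 1+0.5/C = 1.0402
F_a = (F_max−F_min)/2 = 191.95 N; F_m = (F_max+F_min)/2 = 237.05 N
τ_a = K_W·8F_aD/(πd³) = 1.1150 × 300.39 = 334.92 MPa
τ_m = K_s·8F_mD/(πd³) = 1.0402 × 370.96 = 385.87 MPa
Soderberg: 1/n_f = τ_a/S_se + τ_m/S_sy = 334.92/425 + 385.87/630 = 0.78804 + 0.61249 = 1.4005
n_f = 1/1.4005 = 0.714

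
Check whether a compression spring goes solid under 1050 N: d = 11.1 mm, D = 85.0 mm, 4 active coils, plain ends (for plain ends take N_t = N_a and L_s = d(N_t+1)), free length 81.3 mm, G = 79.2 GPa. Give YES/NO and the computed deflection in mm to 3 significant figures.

k = Gd⁴/(8D³N_a) = (79.2×10³)(11.1⁴)/(8·85.0³·4) = 61.18 N/mm
N_t = 4; L_s = 11.1·5 = 55.5 mm; δ_solid = L₀ − L_s = 81.3 − 55.5 = 25.8 mm
δ = F/k = 1050/61.18 = 17.162 mm
δ < δ_solid → spring does not go solid

NO, δ = 17.2 mm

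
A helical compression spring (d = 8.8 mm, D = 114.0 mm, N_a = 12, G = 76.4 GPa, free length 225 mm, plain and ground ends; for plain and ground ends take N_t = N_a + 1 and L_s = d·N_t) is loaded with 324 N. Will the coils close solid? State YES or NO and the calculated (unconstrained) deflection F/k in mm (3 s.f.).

NO, δ = 101 mm

k = Gd⁴/(8D³N_a) = (76.4×10³)(8.8⁴)/(8·114.0³·12) = 3.2214 N/mm
N_t = 13; L_s = 8.8·13 = 114.4 mm; δ_solid = L₀ − L_s = 225 − 114.4 = 110.6 mm
δ = F/k = 324/3.2214 = 100.58 mm
δ < δ_solid → spring does not go solid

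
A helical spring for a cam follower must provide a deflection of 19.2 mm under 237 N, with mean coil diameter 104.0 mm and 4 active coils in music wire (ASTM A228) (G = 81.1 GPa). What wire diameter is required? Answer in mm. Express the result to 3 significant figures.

8.60 mm

Required rate k = F/δ = 237/19.2 = 12.344 N/mm
d = (8D³N_a·k / G)^(1/4) = (8·104.0³·4·12.344 / (81.1×10³))^0.25
  = (5478.7)^0.25 = 8.6034 mm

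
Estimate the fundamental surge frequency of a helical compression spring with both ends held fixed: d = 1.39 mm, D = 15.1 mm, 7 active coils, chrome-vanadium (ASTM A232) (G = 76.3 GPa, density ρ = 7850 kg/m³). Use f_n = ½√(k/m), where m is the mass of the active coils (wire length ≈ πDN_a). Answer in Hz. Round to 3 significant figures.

k = Gd⁴/(8D³N_a) = (76.3×10³)(1.39⁴)/(8·15.1³·7) = 1.4773 N/mm = 1477.3 N/m
Wire length L = πDN_a = π·15.1·7 = 332.07 mm
m = ρ·(πd²/4)·L = 7850 × 1.5175×10⁻⁶ m² × 0.33207 m = 0.0039556 kg
f_n = ½√(k/m) = 0.5·√(1477.3/0.0039556) = 0.5·√(3.7347e+05) = 305.56 Hz

306 Hz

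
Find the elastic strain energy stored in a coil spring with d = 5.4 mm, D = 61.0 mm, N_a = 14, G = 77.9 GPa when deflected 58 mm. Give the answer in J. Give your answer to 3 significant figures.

k = Gd⁴/(8D³N_a) = (77.9×10³)(5.4⁴)/(8·61.0³·14) = 2.6056 N/mm
U = ½kδ² = 0.5 × 2.6056 × 58² = 4382.6 N·mm = 4.3826 J

4.38 J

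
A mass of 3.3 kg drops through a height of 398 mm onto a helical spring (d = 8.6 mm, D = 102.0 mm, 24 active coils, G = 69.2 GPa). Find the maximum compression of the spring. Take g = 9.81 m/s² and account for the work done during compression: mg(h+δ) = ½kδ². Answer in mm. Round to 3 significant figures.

k = Gd⁴/(8D³N_a) = (69.2×10³)(8.6⁴)/(8·102.0³·24) = 1.8578 N/mm
W = mg = 3.3 × 9.81 = 32.373 N
½kδ² − Wδ − Wh = 0 → δ = (W + √(W² + 2kWh))/k
δ = (32.373 + √(1048 + 47873.4))/1.8578 = (32.373 + 221.18)/1.8578 = 136.48 mm

136 mm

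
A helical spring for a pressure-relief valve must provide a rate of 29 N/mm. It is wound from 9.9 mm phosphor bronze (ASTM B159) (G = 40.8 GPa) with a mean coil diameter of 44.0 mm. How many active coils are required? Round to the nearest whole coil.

20

N_a = Gd⁴/(8D³k) = (40.8×10³ × 9.9⁴)/(8 × 44.0³ × 29)
    = 3.91923e+08 / 1.97627e+07 = 19.83 → 20 coils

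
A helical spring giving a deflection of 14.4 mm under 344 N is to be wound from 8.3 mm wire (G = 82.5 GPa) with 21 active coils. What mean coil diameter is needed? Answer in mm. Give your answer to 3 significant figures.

46.0 mm

Required rate k = F/δ = 344/14.4 = 23.889 N/mm
D = (Gd⁴/(8N_a·k))^(1/3) = (82.5×10³·8.3⁴/(8·21·23.889))^(1/3)
  = (97557.6)^(1/3) = 46.0349 mm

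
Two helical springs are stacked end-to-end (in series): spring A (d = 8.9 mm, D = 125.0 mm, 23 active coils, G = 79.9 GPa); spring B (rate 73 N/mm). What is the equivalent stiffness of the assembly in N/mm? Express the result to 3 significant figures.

1.37 N/mm

k_A = Gd⁴/(8D³N_a) = (79.9×10³)(8.9⁴)/(8·125.0³·23) = 1.395 N/mm
Series: 1/k_eq = 1/1.395 + 1/73 = 0.73057; k_eq = 1.3688 N/mm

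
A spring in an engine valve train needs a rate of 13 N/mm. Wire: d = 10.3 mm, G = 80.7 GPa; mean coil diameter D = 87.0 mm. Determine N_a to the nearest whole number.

N_a = Gd⁴/(8D³k) = (80.7×10³ × 10.3⁴)/(8 × 87.0³ × 13)
    = 9.08286e+08 / 6.84843e+07 = 13.26 → 13 coils

13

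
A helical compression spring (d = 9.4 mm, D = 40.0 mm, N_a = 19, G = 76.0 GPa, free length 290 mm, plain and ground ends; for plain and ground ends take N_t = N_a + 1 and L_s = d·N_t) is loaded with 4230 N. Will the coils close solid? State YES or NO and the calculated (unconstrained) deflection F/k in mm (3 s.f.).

k = Gd⁴/(8D³N_a) = (76.0×10³)(9.4⁴)/(8·40.0³·19) = 60.996 N/mm
N_t = 20; L_s = 9.4·20 = 188 mm; δ_solid = L₀ − L_s = 290 − 188 = 102 mm
δ = F/k = 4230/60.996 = 69.349 mm
δ < δ_solid → spring does not go solid

NO, δ = 69.3 mm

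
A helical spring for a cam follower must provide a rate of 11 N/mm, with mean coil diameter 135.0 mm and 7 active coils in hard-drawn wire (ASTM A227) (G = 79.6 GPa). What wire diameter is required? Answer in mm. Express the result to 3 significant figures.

d = (8D³N_a·k / G)^(1/4) = (8·135.0³·7·11 / (79.6×10³))^0.25
  = (19040)^0.25 = 11.7467 mm

11.7 mm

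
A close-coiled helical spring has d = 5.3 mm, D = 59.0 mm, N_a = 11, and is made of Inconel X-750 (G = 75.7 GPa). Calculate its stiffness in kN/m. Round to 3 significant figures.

k = Gd⁴/(8D³N_a) = (75.7×10³ × 5.3⁴) / (8 × 59.0³ × 11)
  = 5.97309e+07 / 1.80734e+07 = 3.3049 N/mm

3.30 kN/m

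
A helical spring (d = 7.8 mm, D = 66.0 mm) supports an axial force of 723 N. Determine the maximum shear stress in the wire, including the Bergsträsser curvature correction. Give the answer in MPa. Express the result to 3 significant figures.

Spring index C = D/d = 66.0/7.8 = 8.4615
K_B = (4C+2)/(4C−3) = 35.846/30.846 = 1.1621
τ₀ = 8FD/(πd³) = 8·723·66.0/(π·7.8³) = 381744/1490.8 = 256.06 MPa
τ_max = K·τ₀ = 1.1621 × 256.06 = 297.56 MPa

298 MPa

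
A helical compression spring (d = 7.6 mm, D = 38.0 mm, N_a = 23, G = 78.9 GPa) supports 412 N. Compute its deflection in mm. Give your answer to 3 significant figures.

k = Gd⁴/(8D³N_a) = (78.9×10³)(7.6⁴)/(8·38.0³·23) = 26.071 N/mm
δ = F/k = 412 / 26.071 = 15.803 mm

15.8 mm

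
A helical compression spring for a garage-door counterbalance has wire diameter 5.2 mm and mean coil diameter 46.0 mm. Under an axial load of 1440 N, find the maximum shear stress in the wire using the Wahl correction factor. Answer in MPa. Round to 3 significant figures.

Spring index C = D/d = 46.0/5.2 = 8.8462
K_W = (4C−1)/(4C−4) + 0.615/C = 34.385/31.385 + 0.0695 = 1.1651
τ₀ = 8FD/(πd³) = 8·1440·46.0/(π·5.2³) = 529920/441.73 = 1199.6 MPa
τ_max = K·τ₀ = 1.1651 × 1199.6 = 1397.7 MPa

1400 MPa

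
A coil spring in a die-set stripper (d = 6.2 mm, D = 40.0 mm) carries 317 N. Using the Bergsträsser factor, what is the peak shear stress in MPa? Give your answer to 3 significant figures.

Spring index C = D/d = 40.0/6.2 = 6.4516
K_B = (4C+2)/(4C−3) = 27.806/22.806 = 1.2192
τ₀ = 8FD/(πd³) = 8·317·40.0/(π·6.2³) = 101440/748.73 = 135.48 MPa
τ_max = K·τ₀ = 1.2192 × 135.48 = 165.19 MPa

165 MPa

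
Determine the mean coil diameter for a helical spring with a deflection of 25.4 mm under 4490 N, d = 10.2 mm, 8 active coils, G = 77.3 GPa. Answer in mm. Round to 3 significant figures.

42.0 mm

Required rate k = F/δ = 4490/25.4 = 176.77 N/mm
D = (Gd⁴/(8N_a·k))^(1/3) = (77.3×10³·10.2⁴/(8·8·176.77))^(1/3)
  = (73958.4)^(1/3) = 41.9755 mm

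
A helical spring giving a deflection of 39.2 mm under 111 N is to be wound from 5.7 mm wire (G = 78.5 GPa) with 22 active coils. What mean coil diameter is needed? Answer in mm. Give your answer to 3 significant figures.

Required rate k = F/δ = 111/39.2 = 2.8316 N/mm
D = (Gd⁴/(8N_a·k))^(1/3) = (78.5×10³·5.7⁴/(8·22·2.8316))^(1/3)
  = (166272)^(1/3) = 54.9887 mm

55.0 mm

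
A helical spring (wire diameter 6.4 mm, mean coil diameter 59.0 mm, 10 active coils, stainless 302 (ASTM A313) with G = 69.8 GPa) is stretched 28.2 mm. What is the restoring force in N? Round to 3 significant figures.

k = Gd⁴/(8D³N_a) = (69.8×10³)(6.4⁴)/(8·59.0³·10) = 7.1274 N/mm
F = k·δ = 7.1274 × 28.2 = 200.99 N

201 N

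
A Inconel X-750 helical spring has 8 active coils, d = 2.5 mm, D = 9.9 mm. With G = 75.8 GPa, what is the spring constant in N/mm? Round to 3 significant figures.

k = Gd⁴/(8D³N_a) = (75.8×10³ × 2.5⁴) / (8 × 9.9³ × 8)
  = 2.96094e+06 / 62099.1 = 47.681 N/mm

47.7 N/mm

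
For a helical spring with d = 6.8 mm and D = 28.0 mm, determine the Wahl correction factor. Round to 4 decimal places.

1.3899

C = D/d = 28.0/6.8 = 4.1176
K_W = (4C−1)/(4C−4) + 0.615/C = 15.471/12.471 + 0.1494 = 1.3899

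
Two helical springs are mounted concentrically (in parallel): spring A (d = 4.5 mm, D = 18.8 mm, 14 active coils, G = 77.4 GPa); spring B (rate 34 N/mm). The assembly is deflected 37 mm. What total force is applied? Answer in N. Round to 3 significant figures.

k_A = Gd⁴/(8D³N_a) = (77.4×10³)(4.5⁴)/(8·18.8³·14) = 42.648 N/mm
Parallel: k_eq = 42.648 + 34 = 76.648 N/mm
F = k_eq·δ = 76.648·37 = 2836 N

2840 N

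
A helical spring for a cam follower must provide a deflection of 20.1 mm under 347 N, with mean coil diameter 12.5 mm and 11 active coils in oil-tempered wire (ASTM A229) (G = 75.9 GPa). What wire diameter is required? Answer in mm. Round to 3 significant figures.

Required rate k = F/δ = 347/20.1 = 17.264 N/mm
d = (8D³N_a·k / G)^(1/4) = (8·12.5³·11·17.264 / (75.9×10³))^0.25
  = (39.093)^0.25 = 2.5005 mm

2.50 mm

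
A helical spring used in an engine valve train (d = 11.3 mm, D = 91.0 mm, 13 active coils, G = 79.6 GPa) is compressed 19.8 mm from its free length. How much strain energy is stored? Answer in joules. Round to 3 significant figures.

k = Gd⁴/(8D³N_a) = (79.6×10³)(11.3⁴)/(8·91.0³·13) = 16.56 N/mm
U = ½kδ² = 0.5 × 16.56 × 19.8² = 3246.2 N·mm = 3.2462 J

3.25 J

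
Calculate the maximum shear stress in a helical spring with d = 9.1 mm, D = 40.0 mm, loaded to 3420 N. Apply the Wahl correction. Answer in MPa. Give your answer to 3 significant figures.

Spring index C = D/d = 40.0/9.1 = 4.3956
K_W = (4C−1)/(4C−4) + 0.615/C = 16.582/13.582 + 0.1399 = 1.3608
τ₀ = 8FD/(πd³) = 8·3420·40.0/(π·9.1³) = 1.0944e+06/2367.4 = 462.28 MPa
τ_max = K·τ₀ = 1.3608 × 462.28 = 629.06 MPa

629 MPa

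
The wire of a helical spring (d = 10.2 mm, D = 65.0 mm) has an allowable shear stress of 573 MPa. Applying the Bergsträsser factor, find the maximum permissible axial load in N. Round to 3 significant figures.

C = D/d = 65.0/10.2 = 6.3725
K_B = (4C+2)/(4C−3) = 27.490/22.490 = 1.2223
τ_max = K·8FD/(πd³) → F_max = τ_allow·πd³/(8DK)
F_max = 573·π·10.2³/(8·65.0·1.2223) = 1.9103e+06/635.61 = 3005.5 N

3010 N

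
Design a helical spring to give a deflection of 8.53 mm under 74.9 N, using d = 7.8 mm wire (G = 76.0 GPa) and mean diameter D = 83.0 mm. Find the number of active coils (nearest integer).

7

Required rate k = F/δ = 74.9/8.53 = 8.7808 N/mm
N_a = Gd⁴/(8D³k) = (76.0×10³ × 7.8⁴)/(8 × 83.0³ × 8.7808)
    = 2.81314e+08 / 4.01659e+07 = 7.004 → 7 coils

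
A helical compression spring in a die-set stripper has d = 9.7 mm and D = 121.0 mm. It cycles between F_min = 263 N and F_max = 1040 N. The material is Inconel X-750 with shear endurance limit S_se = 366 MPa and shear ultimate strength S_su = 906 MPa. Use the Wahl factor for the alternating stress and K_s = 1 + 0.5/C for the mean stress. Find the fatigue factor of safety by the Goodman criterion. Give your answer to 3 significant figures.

1.53

C = D/d = 121.0/9.7 = 12.4742; K_W = (4C−1)/(4C−4)+0.615/C = 1.1147; K_s = 1+0.5/C = 1.0401
F_a = (F_max−F_min)/2 = 388.5 N; F_m = (F_max+F_min)/2 = 651.5 N
τ_a = K_W·8F_aD/(πd³) = 1.1147 × 131.16 = 146.2 MPa
τ_m = K_s·8F_mD/(πd³) = 1.0401 × 219.95 = 228.77 MPa
Goodman: 1/n_f = τ_a/S_se + τ_m/S_su = 146.2/366 + 228.77/906 = 0.39945 + 0.25250 = 0.65195
n_f = 1/0.65195 = 1.534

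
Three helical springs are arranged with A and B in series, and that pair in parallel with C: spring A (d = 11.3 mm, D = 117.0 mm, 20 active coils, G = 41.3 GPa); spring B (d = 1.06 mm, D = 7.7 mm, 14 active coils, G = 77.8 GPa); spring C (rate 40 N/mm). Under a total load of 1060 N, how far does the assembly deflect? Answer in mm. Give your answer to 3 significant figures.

25.8 mm

k_A = Gd⁴/(8D³N_a) = (41.3×10³)(11.3⁴)/(8·117.0³·20) = 2.6278 N/mm
k_B = Gd⁴/(8D³N_a) = (77.8×10³)(1.06⁴)/(8·7.7³·14) = 1.9209 N/mm
Springs A,B series: k_AB = 1/(1/2.6278+1/1.9209) = 1.1097 N/mm; parallel with C: k_eq = 1.1097+40 = 41.11 N/mm
δ = F/k_eq = 1060/41.11 = 25.785 mm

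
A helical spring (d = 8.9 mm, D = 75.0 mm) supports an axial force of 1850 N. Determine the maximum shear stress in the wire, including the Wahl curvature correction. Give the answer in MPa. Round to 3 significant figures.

588 MPa

Spring index C = D/d = 75.0/8.9 = 8.4270
K_W = (4C−1)/(4C−4) + 0.615/C = 32.708/29.708 + 0.0730 = 1.1740
τ₀ = 8FD/(πd³) = 8·1850·75.0/(π·8.9³) = 1.11e+06/2214.7 = 501.19 MPa
τ_max = K·τ₀ = 1.1740 × 501.19 = 588.38 MPa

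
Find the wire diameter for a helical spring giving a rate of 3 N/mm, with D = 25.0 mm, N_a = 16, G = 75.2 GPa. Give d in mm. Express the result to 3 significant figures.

d = (8D³N_a·k / G)^(1/4) = (8·25.0³·16·3 / (75.2×10³))^0.25
  = (79.787)^0.25 = 2.9887 mm

2.99 mm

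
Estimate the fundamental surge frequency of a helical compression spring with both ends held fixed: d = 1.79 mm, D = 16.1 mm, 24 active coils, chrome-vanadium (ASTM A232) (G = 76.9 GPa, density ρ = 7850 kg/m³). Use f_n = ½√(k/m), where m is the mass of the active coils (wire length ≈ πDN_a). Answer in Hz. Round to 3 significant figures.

k = Gd⁴/(8D³N_a) = (76.9×10³)(1.79⁴)/(8·16.1³·24) = 0.98528 N/mm = 985.28 N/m
Wire length L = πDN_a = π·16.1·24 = 1213.9 mm
m = ρ·(πd²/4)·L = 7850 × 2.5165×10⁻⁶ m² × 1.2139 m = 0.02398 kg
f_n = ½√(k/m) = 0.5·√(985.28/0.02398) = 0.5·√(41087) = 101.35 Hz

101 Hz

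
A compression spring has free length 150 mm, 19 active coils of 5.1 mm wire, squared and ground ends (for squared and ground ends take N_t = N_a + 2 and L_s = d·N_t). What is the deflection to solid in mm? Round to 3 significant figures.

N_t = 21; L_s = 5.1·21 = 107.1 mm
δ_solid = L₀ − L_s = 150 − 107.1 = 42.9 mm

42.9 mm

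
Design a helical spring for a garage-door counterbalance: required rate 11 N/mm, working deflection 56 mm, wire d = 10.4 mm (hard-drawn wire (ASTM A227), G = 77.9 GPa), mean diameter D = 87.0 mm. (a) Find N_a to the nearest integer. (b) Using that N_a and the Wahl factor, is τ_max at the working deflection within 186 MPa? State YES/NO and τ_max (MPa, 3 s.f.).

N_a = Gd⁴/(8D³k) = (77.9×10³)(10.4⁴)/(8·87.0³·11) = 15.73 → N_a = 16
Actual rate k = Gd⁴/(8D³·16) = 10.812 N/mm
Working load F = kδ = 10.812·56 = 605.47 N
C = 87.0/10.4 = 8.3654; K_W = (4C−1)/(4C−4)+0.615/C = 1.1753
τ_max = K_W·8FD/(πd³) = 1.1753·119.25 = 140.16 MPa
τ_max ≤ 186 MPa → acceptable

(a) 16 coils; (b) YES, τ_max = 140 MPa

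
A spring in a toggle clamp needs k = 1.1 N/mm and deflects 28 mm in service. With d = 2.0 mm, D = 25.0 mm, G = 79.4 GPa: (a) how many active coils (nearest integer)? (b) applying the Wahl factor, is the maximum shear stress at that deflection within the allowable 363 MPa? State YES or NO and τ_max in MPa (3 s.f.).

N_a = Gd⁴/(8D³k) = (79.4×10³)(2.0⁴)/(8·25.0³·1.1) = 9.239 → N_a = 9
Actual rate k = Gd⁴/(8D³·9) = 1.1292 N/mm
Working load F = kδ = 1.1292·28 = 31.619 N
C = 25.0/2.0 = 12.5000; K_W = (4C−1)/(4C−4)+0.615/C = 1.1144
τ_max = K_W·8FD/(πd³) = 1.1144·251.61 = 280.4 MPa
τ_max ≤ 363 MPa → acceptable

(a) 9 coils; (b) YES, τ_max = 280 MPa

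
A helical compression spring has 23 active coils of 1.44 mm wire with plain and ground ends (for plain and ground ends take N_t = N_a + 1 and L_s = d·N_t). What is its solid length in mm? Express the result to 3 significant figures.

34.6 mm

plain and ground ends: N_t = N_a + 1 = 23 + 1 = 24
L_s = d·N_t = 1.44 × 24 = 34.56 mm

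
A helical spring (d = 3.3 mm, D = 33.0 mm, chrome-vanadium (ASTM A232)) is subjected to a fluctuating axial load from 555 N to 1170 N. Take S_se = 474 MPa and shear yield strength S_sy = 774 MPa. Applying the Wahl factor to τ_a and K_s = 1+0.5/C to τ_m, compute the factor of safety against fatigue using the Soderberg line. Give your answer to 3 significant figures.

0.224

C = D/d = 33.0/3.3 = 10.0000; K_W = (4C−1)/(4C−4)+0.615/C = 1.1448; K_s = 1+0.5/C = 1.0500
F_a = (F_max−F_min)/2 = 307.5 N; F_m = (F_max+F_min)/2 = 862.5 N
τ_a = K_W·8F_aD/(πd³) = 1.1448 × 719.05 = 823.19 MPa
τ_m = K_s·8F_mD/(πd³) = 1.0500 × 2016.8 = 2117.7 MPa
Soderberg: 1/n_f = τ_a/S_se + τ_m/S_sy = 823.19/474 + 2117.7/774 = 1.73669 + 2.73602 = 4.4727
n_f = 1/4.4727 = 0.2236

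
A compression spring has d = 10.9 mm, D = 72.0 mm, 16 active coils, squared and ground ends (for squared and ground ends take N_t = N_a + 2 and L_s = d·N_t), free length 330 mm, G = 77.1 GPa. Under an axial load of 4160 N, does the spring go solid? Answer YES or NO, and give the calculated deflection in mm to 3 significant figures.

YES, δ = 183 mm

k = Gd⁴/(8D³N_a) = (77.1×10³)(10.9⁴)/(8·72.0³·16) = 22.78 N/mm
N_t = 18; L_s = 10.9·18 = 196.2 mm; δ_solid = L₀ − L_s = 330 − 196.2 = 133.8 mm
δ = F/k = 4160/22.78 = 182.62 mm
δ ≥ δ_solid → spring goes solid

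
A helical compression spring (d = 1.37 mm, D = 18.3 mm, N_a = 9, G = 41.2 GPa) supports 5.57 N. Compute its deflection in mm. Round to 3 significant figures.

k = Gd⁴/(8D³N_a) = (41.2×10³)(1.37⁴)/(8·18.3³·9) = 0.32892 N/mm
δ = F/k = 5.57 / 0.32892 = 16.934 mm

16.9 mm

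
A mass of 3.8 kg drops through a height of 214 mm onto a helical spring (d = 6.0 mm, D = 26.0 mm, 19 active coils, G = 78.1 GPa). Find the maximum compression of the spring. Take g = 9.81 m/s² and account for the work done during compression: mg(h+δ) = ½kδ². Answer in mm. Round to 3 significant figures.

k = Gd⁴/(8D³N_a) = (78.1×10³)(6.0⁴)/(8·26.0³·19) = 37.887 N/mm
W = mg = 3.8 × 9.81 = 37.278 N
½kδ² − Wδ − Wh = 0 → δ = (W + √(W² + 2kWh))/k
δ = (37.278 + √(1389.6 + 604490))/37.887 = (37.278 + 778.38)/37.887 = 21.529 mm

21.5 mm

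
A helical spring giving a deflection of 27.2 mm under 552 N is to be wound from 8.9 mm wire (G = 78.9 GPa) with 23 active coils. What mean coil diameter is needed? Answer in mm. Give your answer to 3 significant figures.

51.0 mm

Required rate k = F/δ = 552/27.2 = 20.294 N/mm
D = (Gd⁴/(8N_a·k))^(1/3) = (78.9×10³·8.9⁴/(8·23·20.294))^(1/3)
  = (132571)^(1/3) = 50.9898 mm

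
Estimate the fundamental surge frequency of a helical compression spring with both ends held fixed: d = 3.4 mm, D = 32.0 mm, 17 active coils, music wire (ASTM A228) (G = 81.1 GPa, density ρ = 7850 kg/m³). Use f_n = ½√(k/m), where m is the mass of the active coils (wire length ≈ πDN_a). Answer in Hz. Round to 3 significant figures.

70.6 Hz

k = Gd⁴/(8D³N_a) = (81.1×10³)(3.4⁴)/(8·32.0³·17) = 2.4319 N/mm = 2431.9 N/m
Wire length L = πDN_a = π·32.0·17 = 1709 mm
m = ρ·(πd²/4)·L = 7850 × 9.0792×10⁻⁶ m² × 1.709 m = 0.12181 kg
f_n = ½√(k/m) = 0.5·√(2431.9/0.12181) = 0.5·√(19966) = 70.65 Hz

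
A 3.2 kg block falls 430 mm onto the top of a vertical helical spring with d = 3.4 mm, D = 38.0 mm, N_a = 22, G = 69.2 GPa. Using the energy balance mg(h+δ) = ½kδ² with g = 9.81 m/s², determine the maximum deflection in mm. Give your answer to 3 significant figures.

204 mm

k = Gd⁴/(8D³N_a) = (69.2×10³)(3.4⁴)/(8·38.0³·22) = 0.95754 N/mm
W = mg = 3.2 × 9.81 = 31.392 N
½kδ² − Wδ − Wh = 0 → δ = (W + √(W² + 2kWh))/k
δ = (31.392 + √(985.46 + 25850.9))/0.95754 = (31.392 + 163.82)/0.95754 = 203.87 mm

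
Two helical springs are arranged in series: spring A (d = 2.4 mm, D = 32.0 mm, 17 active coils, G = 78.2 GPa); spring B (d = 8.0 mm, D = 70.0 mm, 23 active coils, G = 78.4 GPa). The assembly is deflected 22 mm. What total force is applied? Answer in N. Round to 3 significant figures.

11.5 N

k_A = Gd⁴/(8D³N_a) = (78.2×10³)(2.4⁴)/(8·32.0³·17) = 0.58219 N/mm
k_B = Gd⁴/(8D³N_a) = (78.4×10³)(8.0⁴)/(8·70.0³·23) = 5.0882 N/mm
Series: 1/k_eq = 1/0.58219 + 1/5.0882 = 1.9142; k_eq = 0.52241 N/mm
F = k_eq·δ = 0.52241·22 = 11.493 N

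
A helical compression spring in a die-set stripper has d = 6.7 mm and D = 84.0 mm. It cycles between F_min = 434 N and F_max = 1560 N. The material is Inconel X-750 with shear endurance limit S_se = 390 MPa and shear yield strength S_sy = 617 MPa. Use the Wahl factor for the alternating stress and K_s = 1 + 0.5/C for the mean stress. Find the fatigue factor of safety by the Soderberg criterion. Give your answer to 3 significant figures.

C = D/d = 84.0/6.7 = 12.5373; K_W = (4C−1)/(4C−4)+0.615/C = 1.1141; K_s = 1+0.5/C = 1.0399
F_a = (F_max−F_min)/2 = 563 N; F_m = (F_max+F_min)/2 = 997 N
τ_a = K_W·8F_aD/(πd³) = 1.1141 × 400.41 = 446.08 MPa
τ_m = K_s·8F_mD/(πd³) = 1.0399 × 709.07 = 737.35 MPa
Soderberg: 1/n_f = τ_a/S_se + τ_m/S_sy = 446.08/390 + 737.35/617 = 1.14379 + 1.19506 = 2.3388
n_f = 1/2.3388 = 0.4276

0.428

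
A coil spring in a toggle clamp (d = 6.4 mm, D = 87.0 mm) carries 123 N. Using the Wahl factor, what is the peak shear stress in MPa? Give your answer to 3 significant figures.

115 MPa

Spring index C = D/d = 87.0/6.4 = 13.5938
K_W = (4C−1)/(4C−4) + 0.615/C = 53.375/50.375 + 0.0452 = 1.1048
τ₀ = 8FD/(πd³) = 8·123·87.0/(π·6.4³) = 85608/823.55 = 103.95 MPa
τ_max = K·τ₀ = 1.1048 × 103.95 = 114.84 MPa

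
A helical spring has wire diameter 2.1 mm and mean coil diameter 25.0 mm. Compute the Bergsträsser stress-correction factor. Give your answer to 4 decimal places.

C = D/d = 25.0/2.1 = 11.9048
K_B = (4C+2)/(4C−3) = 49.619/44.619 = 1.1121

1.1121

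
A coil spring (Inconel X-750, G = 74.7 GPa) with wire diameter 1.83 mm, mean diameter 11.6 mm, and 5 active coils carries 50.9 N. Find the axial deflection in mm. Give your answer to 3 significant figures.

k = Gd⁴/(8D³N_a) = (74.7×10³)(1.83⁴)/(8·11.6³·5) = 13.418 N/mm
δ = F/k = 50.9 / 13.418 = 3.7934 mm

3.79 mm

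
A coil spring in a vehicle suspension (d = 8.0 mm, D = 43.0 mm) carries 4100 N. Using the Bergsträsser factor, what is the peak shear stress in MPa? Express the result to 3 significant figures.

1110 MPa

Spring index C = D/d = 43.0/8.0 = 5.3750
K_B = (4C+2)/(4C−3) = 23.500/18.500 = 1.2703
τ₀ = 8FD/(πd³) = 8·4100·43.0/(π·8.0³) = 1.4104e+06/1608.5 = 876.84 MPa
τ_max = K·τ₀ = 1.2703 × 876.84 = 1113.8 MPa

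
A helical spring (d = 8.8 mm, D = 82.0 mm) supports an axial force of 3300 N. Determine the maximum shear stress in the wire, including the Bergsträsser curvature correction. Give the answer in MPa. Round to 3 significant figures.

1160 MPa

Spring index C = D/d = 82.0/8.8 = 9.3182
K_B = (4C+2)/(4C−3) = 39.273/34.273 = 1.1459
τ₀ = 8FD/(πd³) = 8·3300·82.0/(π·8.8³) = 2.1648e+06/2140.9 = 1011.2 MPa
τ_max = K·τ₀ = 1.1459 × 1011.2 = 1158.7 MPa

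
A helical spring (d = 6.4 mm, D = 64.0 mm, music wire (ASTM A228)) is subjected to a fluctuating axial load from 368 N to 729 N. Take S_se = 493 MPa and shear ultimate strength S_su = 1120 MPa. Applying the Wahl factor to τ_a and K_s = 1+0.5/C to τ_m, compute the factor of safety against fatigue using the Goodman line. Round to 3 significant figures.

C = D/d = 64.0/6.4 = 10.0000; K_W = (4C−1)/(4C−4)+0.615/C = 1.1448; K_s = 1+0.5/C = 1.0500
F_a = (F_max−F_min)/2 = 180.5 N; F_m = (F_max+F_min)/2 = 548.5 N
τ_a = K_W·8F_aD/(πd³) = 1.1448 × 112.22 = 128.47 MPa
τ_m = K_s·8F_mD/(πd³) = 1.0500 × 341 = 358.05 MPa
Goodman: 1/n_f = τ_a/S_se + τ_m/S_su = 128.47/493 + 358.05/1120 = 0.26059 + 0.31969 = 0.58028
n_f = 1/0.58028 = 1.723

1.72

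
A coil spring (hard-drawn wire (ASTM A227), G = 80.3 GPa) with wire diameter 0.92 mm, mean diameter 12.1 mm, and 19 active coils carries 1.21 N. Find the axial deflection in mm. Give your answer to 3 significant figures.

k = Gd⁴/(8D³N_a) = (80.3×10³)(0.92⁴)/(8·12.1³·19) = 0.21363 N/mm
δ = F/k = 1.21 / 0.21363 = 5.6639 mm

5.66 mm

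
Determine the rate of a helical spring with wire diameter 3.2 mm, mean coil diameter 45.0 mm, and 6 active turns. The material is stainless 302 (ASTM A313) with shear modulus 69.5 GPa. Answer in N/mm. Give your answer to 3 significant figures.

k = Gd⁴/(8D³N_a) = (69.5×10³ × 3.2⁴) / (8 × 45.0³ × 6)
  = 7.2876e+06 / 4.374e+06 = 1.6661 N/mm

1.67 N/mm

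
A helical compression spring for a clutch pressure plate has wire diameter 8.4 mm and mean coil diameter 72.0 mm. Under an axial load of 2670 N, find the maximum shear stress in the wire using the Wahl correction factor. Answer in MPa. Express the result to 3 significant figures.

967 MPa

Spring index C = D/d = 72.0/8.4 = 8.5714
K_W = (4C−1)/(4C−4) + 0.615/C = 33.286/30.286 + 0.0717 = 1.1708
τ₀ = 8FD/(πd³) = 8·2670·72.0/(π·8.4³) = 1.53792e+06/1862 = 825.94 MPa
τ_max = K·τ₀ = 1.1708 × 825.94 = 967.01 MPa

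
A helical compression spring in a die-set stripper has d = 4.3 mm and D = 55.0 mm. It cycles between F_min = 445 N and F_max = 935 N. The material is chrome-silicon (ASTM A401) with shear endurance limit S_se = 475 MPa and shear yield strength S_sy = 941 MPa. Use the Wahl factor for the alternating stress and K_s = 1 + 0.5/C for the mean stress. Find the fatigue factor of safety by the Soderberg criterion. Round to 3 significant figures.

0.425

C = D/d = 55.0/4.3 = 12.7907; K_W = (4C−1)/(4C−4)+0.615/C = 1.1117; K_s = 1+0.5/C = 1.0391
F_a = (F_max−F_min)/2 = 245 N; F_m = (F_max+F_min)/2 = 690 N
τ_a = K_W·8F_aD/(πd³) = 1.1117 × 431.58 = 479.79 MPa
τ_m = K_s·8F_mD/(πd³) = 1.0391 × 1215.5 = 1263 MPa
Soderberg: 1/n_f = τ_a/S_se + τ_m/S_sy = 479.79/475 + 1263/941 = 1.01008 + 1.34218 = 2.3523
n_f = 1/2.3523 = 0.4251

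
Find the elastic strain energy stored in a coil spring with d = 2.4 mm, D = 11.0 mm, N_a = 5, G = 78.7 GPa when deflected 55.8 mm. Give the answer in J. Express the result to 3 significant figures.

k = Gd⁴/(8D³N_a) = (78.7×10³)(2.4⁴)/(8·11.0³·5) = 49.044 N/mm
U = ½kδ² = 0.5 × 49.044 × 55.8² = 76352 N·mm = 76.352 J

76.4 J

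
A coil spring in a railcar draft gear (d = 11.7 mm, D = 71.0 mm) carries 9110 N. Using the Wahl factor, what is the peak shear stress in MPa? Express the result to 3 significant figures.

1280 MPa

Spring index C = D/d = 71.0/11.7 = 6.0684
K_W = (4C−1)/(4C−4) + 0.615/C = 23.274/20.274 + 0.1013 = 1.2493
τ₀ = 8FD/(πd³) = 8·9110·71.0/(π·11.7³) = 5.17448e+06/5031.6 = 1028.4 MPa
τ_max = K·τ₀ = 1.2493 × 1028.4 = 1284.8 MPa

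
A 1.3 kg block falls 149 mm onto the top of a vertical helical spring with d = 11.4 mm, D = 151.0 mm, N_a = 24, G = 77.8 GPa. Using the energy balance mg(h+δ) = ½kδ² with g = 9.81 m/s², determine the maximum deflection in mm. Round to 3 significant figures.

50.6 mm

k = Gd⁴/(8D³N_a) = (77.8×10³)(11.4⁴)/(8·151.0³·24) = 1.9878 N/mm
W = mg = 1.3 × 9.81 = 12.753 N
½kδ² − Wδ − Wh = 0 → δ = (W + √(W² + 2kWh))/k
δ = (12.753 + √(162.64 + 7554.32))/1.9878 = (12.753 + 87.846)/1.9878 = 50.609 mm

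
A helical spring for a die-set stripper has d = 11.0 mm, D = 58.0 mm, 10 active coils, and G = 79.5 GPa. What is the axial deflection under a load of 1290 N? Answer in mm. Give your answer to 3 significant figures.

17.3 mm

k = Gd⁴/(8D³N_a) = (79.5×10³)(11.0⁴)/(8·58.0³·10) = 74.57 N/mm
δ = F/k = 1290 / 74.57 = 17.299 mm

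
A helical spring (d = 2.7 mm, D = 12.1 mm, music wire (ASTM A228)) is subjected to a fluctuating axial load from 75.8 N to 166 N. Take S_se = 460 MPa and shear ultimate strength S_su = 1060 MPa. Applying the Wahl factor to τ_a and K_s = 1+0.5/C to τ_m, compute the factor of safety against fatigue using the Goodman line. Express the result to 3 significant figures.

C = D/d = 12.1/2.7 = 4.4815; K_W = (4C−1)/(4C−4)+0.615/C = 1.3527; K_s = 1+0.5/C = 1.1116
F_a = (F_max−F_min)/2 = 45.1 N; F_m = (F_max+F_min)/2 = 120.9 N
τ_a = K_W·8F_aD/(πd³) = 1.3527 × 70.601 = 95.499 MPa
τ_m = K_s·8F_mD/(πd³) = 1.1116 × 189.26 = 210.38 MPa
Goodman: 1/n_f = τ_a/S_se + τ_m/S_su = 95.499/460 + 210.38/1060 = 0.20761 + 0.19847 = 0.40607
n_f = 1/0.40607 = 2.463

2.46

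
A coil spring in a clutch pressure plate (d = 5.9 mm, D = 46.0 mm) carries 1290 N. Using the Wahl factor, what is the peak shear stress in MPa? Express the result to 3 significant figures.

875 MPa

Spring index C = D/d = 46.0/5.9 = 7.7966
K_W = (4C−1)/(4C−4) + 0.615/C = 30.186/27.186 + 0.0789 = 1.1892
τ₀ = 8FD/(πd³) = 8·1290·46.0/(π·5.9³) = 474720/645.22 = 735.75 MPa
τ_max = K·τ₀ = 1.1892 × 735.75 = 874.98 MPa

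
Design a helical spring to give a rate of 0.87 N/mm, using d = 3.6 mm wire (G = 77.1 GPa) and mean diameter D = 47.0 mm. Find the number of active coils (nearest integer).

18

N_a = Gd⁴/(8D³k) = (77.1×10³ × 3.6⁴)/(8 × 47.0³ × 0.87)
    = 1.29498e+07 / 722608 = 17.92 → 18 coils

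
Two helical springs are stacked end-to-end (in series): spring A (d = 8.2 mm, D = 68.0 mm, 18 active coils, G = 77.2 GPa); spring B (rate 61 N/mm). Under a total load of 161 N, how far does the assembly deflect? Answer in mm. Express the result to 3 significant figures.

k_A = Gd⁴/(8D³N_a) = (77.2×10³)(8.2⁴)/(8·68.0³·18) = 7.7087 N/mm
Series: 1/k_eq = 1/7.7087 + 1/61 = 0.14612; k_eq = 6.8439 N/mm
δ = F/k_eq = 161/6.8439 = 23.525 mm

23.5 mm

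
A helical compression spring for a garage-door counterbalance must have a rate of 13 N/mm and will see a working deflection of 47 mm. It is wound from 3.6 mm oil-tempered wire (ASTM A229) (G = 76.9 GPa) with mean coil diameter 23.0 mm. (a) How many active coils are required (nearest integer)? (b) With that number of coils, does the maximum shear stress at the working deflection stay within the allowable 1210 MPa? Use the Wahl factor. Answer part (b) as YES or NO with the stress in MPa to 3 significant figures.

(a) 10 coils; (b) YES, τ_max = 967 MPa

N_a = Gd⁴/(8D³k) = (76.9×10³)(3.6⁴)/(8·23.0³·13) = 10.21 → N_a = 10
Actual rate k = Gd⁴/(8D³·10) = 13.27 N/mm
Working load F = kδ = 13.27·47 = 623.68 N
C = 23.0/3.6 = 6.3889; K_W = (4C−1)/(4C−4)+0.615/C = 1.2354
τ_max = K_W·8FD/(πd³) = 1.2354·782.93 = 967.26 MPa
τ_max ≤ 1210 MPa → acceptable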